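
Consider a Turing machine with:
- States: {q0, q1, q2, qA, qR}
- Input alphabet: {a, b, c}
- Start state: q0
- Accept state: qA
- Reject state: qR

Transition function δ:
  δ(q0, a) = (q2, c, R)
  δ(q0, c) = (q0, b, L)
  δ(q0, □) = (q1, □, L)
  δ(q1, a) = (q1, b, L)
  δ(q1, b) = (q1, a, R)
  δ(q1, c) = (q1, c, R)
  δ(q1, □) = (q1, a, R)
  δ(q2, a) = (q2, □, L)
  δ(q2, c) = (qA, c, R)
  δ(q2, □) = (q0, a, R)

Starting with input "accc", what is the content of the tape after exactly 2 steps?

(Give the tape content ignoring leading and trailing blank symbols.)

Execution trace:
Initial: [q0]accc
Step 1: δ(q0, a) = (q2, c, R) → c[q2]ccc
Step 2: δ(q2, c) = (qA, c, R) → cc[qA]cc

The machine reaches the accept state qA and halts.

After 2 steps, the tape (ignoring leading/trailing blanks) is: cccc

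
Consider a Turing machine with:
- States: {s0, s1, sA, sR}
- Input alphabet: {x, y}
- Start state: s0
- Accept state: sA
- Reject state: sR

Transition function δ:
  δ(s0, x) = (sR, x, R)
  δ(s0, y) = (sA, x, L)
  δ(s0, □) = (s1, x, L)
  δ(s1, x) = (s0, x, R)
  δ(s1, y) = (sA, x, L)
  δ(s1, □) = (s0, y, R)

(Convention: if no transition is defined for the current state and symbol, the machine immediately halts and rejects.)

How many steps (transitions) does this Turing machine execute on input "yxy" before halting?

Execution trace:
Initial: [s0]yxy
Step 1: δ(s0, y) = (sA, x, L) → [sA]□xxy

The machine reaches the accept state sA and halts.

The machine executed 1 step before halting.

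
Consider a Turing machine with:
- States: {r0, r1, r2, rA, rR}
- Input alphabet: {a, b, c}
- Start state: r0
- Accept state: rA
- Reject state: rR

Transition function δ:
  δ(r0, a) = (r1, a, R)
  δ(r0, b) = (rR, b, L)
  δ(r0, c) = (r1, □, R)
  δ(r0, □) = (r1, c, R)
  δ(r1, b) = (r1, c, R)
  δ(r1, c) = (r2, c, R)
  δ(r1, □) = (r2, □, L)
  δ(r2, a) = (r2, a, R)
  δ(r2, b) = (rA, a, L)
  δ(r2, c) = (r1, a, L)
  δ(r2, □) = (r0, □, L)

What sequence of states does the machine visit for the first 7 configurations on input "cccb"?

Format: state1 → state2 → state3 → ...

Execution trace:
Initial: [r0]cccb
Step 1: δ(r0, c) = (r1, □, R) → □[r1]ccb
Step 2: δ(r1, c) = (r2, c, R) → □c[r2]cb
Step 3: δ(r2, c) = (r1, a, L) → □[r1]cab
Step 4: δ(r1, c) = (r2, c, R) → □c[r2]ab
Step 5: δ(r2, a) = (r2, a, R) → □ca[r2]b
Step 6: δ(r2, b) = (rA, a, L) → □c[rA]aa

The machine reaches the accept state rA and halts.

State sequence: r0 → r1 → r2 → r1 → r2 → r2 → rA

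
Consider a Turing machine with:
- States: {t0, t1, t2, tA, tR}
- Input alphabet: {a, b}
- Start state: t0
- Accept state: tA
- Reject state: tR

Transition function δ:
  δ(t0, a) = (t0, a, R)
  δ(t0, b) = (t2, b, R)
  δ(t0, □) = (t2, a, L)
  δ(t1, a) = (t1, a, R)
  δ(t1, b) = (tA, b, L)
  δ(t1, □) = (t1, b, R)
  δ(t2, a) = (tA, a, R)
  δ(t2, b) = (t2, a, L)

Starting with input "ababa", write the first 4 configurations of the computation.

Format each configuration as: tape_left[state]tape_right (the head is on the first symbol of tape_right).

Transitions applied:
Step 1: δ(t0, a) = (t0, a, R)
Step 2: δ(t0, b) = (t2, b, R)
Step 3: δ(t2, a) = (tA, a, R)

The first 4 configurations are:
[t0]ababa ⊢ a[t0]baba ⊢ ab[t2]aba ⊢ aba[tA]ba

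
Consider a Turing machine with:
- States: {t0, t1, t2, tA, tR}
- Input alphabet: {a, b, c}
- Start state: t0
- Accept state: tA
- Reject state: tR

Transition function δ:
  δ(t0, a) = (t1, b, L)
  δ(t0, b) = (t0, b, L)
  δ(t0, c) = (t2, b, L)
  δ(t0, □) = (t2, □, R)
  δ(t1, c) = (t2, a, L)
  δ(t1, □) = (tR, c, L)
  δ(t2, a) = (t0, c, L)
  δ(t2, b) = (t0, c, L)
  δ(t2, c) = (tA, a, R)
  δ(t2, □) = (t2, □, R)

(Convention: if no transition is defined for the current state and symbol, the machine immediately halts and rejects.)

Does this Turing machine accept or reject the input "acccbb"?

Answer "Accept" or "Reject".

Execution trace:
Initial: [t0]acccbb
Step 1: δ(t0, a) = (t1, b, L) → [t1]□bcccbb
Step 2: δ(t1, □) = (tR, c, L) → [tR]□cbcccbb

The machine reaches the reject state tR and halts.

Answer: Reject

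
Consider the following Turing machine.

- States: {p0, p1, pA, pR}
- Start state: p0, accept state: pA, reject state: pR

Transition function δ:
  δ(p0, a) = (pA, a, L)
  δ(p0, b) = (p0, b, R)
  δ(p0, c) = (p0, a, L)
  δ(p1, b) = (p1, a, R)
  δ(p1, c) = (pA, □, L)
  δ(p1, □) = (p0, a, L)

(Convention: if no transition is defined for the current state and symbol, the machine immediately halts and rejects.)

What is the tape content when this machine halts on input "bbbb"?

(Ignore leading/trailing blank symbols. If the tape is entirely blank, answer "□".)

Execution trace:
Initial: [p0]bbbb
Step 1: δ(p0, b) = (p0, b, R) → b[p0]bbb
Step 2: δ(p0, b) = (p0, b, R) → bb[p0]bb
Step 3: δ(p0, b) = (p0, b, R) → bbb[p0]b
Step 4: δ(p0, b) = (p0, b, R) → bbbb[p0]□

No transition is defined for δ(p0, □). By convention the machine halts and rejects.

Final tape (ignoring leading/trailing blanks): bbbb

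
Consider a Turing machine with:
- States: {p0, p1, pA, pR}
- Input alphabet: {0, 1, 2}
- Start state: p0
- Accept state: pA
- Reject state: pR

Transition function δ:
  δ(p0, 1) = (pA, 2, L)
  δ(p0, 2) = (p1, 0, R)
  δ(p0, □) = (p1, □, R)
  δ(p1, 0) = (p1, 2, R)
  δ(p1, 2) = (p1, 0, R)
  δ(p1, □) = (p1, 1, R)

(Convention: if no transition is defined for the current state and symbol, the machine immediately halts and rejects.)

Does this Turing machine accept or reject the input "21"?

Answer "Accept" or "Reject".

Execution trace:
Initial: [p0]21
Step 1: δ(p0, 2) = (p1, 0, R) → 0[p1]1

No transition is defined for δ(p1, 1). By convention the machine halts and rejects.

Answer: Reject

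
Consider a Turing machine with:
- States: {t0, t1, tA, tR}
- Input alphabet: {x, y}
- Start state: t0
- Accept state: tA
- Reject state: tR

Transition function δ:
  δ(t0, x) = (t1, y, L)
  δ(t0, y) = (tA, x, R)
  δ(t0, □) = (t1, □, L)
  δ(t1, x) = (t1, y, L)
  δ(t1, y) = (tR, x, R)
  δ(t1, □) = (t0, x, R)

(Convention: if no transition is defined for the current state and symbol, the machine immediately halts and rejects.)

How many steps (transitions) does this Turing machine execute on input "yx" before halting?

Execution trace:
Initial: [t0]yx
Step 1: δ(t0, y) = (tA, x, R) → x[tA]x

The machine reaches the accept state tA and halts.

The machine executed 1 step before halting.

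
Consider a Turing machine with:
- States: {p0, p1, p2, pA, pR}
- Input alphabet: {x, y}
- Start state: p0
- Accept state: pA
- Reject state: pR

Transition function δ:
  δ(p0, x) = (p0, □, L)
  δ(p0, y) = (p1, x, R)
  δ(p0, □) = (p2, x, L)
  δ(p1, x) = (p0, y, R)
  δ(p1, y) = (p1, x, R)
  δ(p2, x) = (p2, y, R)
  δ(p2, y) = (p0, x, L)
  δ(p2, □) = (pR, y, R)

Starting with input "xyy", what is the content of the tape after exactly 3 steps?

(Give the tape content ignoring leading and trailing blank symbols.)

Execution trace:
Initial: [p0]xyy
Step 1: δ(p0, x) = (p0, □, L) → [p0]□□yy
Step 2: δ(p0, □) = (p2, x, L) → [p2]□x□yy
Step 3: δ(p2, □) = (pR, y, R) → y[pR]x□yy

The machine reaches the reject state pR and halts.

After 3 steps, the tape (ignoring leading/trailing blanks) is: yx□yy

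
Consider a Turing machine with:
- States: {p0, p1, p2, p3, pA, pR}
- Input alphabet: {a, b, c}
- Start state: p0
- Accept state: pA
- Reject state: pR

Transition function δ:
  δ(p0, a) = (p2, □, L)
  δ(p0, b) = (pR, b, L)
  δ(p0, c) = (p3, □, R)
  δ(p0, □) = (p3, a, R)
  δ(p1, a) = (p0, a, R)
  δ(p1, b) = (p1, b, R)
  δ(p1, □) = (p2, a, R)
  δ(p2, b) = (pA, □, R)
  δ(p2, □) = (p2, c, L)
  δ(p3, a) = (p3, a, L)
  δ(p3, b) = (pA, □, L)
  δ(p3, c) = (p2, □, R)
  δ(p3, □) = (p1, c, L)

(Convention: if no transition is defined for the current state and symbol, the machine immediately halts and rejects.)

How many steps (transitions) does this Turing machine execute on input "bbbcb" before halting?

Execution trace:
Initial: [p0]bbbcb
Step 1: δ(p0, b) = (pR, b, L) → [pR]□bbbcb

The machine reaches the reject state pR and halts.

The machine executed 1 step before halting.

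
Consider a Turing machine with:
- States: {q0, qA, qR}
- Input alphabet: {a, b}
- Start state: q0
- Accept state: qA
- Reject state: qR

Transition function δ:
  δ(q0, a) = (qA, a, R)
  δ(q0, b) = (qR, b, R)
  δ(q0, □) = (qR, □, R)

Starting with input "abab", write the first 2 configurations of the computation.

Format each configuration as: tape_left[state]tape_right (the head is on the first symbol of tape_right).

Transitions applied:
Step 1: δ(q0, a) = (qA, a, R)

The first 2 configurations are:
[q0]abab ⊢ a[qA]bab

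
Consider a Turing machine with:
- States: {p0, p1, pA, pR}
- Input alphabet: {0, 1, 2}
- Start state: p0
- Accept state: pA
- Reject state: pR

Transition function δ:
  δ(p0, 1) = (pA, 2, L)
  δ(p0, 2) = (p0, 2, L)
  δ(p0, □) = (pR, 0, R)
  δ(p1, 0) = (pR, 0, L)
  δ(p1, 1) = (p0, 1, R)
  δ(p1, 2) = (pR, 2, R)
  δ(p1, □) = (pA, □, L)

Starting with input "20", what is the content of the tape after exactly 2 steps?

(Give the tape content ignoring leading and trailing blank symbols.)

Execution trace:
Initial: [p0]20
Step 1: δ(p0, 2) = (p0, 2, L) → [p0]□20
Step 2: δ(p0, □) = (pR, 0, R) → 0[pR]20

The machine reaches the reject state pR and halts.

After 2 steps, the tape (ignoring leading/trailing blanks) is: 020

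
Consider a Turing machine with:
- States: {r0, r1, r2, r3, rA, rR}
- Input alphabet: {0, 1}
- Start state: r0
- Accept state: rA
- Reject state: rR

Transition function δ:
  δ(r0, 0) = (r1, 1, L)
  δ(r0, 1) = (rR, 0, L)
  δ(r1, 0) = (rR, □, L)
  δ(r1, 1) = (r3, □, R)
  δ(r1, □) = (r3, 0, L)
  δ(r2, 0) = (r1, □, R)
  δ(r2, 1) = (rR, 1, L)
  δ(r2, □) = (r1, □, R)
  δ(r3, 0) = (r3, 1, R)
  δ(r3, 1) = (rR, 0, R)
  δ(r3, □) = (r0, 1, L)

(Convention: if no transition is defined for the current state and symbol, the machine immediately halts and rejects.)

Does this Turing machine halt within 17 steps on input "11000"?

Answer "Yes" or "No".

Execution trace:
Initial: [r0]11000
Step 1: δ(r0, 1) = (rR, 0, L) → [rR]□01000

The machine reaches the reject state rR and halts.
The machine halted after 1 step (within the 17-step bound).

Answer: Yes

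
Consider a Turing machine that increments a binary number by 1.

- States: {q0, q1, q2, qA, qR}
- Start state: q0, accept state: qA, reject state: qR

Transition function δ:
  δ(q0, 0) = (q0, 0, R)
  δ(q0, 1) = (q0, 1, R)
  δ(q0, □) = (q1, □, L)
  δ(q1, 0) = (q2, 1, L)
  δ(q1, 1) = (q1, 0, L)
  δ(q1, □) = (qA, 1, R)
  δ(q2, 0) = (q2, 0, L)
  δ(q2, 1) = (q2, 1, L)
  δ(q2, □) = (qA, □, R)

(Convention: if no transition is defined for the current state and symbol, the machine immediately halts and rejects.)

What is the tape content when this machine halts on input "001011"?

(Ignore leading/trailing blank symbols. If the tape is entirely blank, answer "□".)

Execution trace:
Initial: [q0]001011
Step 1: δ(q0, 0) = (q0, 0, R) → 0[q0]01011
Step 2: δ(q0, 0) = (q0, 0, R) → 00[q0]1011
Step 3: δ(q0, 1) = (q0, 1, R) → 001[q0]011
Step 4: δ(q0, 0) = (q0, 0, R) → 0010[q0]11
Step 5: δ(q0, 1) = (q0, 1, R) → 00101[q0]1
Step 6: δ(q0, 1) = (q0, 1, R) → 001011[q0]□
Step 7: δ(q0, □) = (q1, □, L) → 00101[q1]1□
Step 8: δ(q1, 1) = (q1, 0, L) → 0010[q1]10□
Step 9: δ(q1, 1) = (q1, 0, L) → 001[q1]000□
Step 10: δ(q1, 0) = (q2, 1, L) → 00[q2]1100□
Step 11: δ(q2, 1) = (q2, 1, L) → 0[q2]01100□
Step 12: δ(q2, 0) = (q2, 0, L) → [q2]001100□
Step 13: δ(q2, 0) = (q2, 0, L) → [q2]□001100□
Step 14: δ(q2, □) = (qA, □, R) → □[qA]001100□

The machine reaches the accept state qA and halts.

Final tape (ignoring leading/trailing blanks): 001100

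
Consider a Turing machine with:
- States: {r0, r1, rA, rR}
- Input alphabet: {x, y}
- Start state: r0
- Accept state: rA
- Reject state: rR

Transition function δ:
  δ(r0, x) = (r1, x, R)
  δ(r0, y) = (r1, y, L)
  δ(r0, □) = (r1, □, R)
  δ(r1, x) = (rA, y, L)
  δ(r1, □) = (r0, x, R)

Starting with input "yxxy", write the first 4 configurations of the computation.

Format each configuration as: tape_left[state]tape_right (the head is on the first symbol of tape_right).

Transitions applied:
Step 1: δ(r0, y) = (r1, y, L)
Step 2: δ(r1, □) = (r0, x, R)
Step 3: δ(r0, y) = (r1, y, L)

The first 4 configurations are:
[r0]yxxy ⊢ [r1]□yxxy ⊢ x[r0]yxxy ⊢ [r1]xyxxy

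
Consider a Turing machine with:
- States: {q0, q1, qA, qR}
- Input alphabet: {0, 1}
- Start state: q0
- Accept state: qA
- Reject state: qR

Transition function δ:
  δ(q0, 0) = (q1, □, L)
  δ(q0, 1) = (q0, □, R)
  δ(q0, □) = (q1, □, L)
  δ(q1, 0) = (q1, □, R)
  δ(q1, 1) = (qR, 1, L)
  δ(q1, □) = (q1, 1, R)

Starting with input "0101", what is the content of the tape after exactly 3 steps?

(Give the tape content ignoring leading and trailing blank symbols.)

Execution trace:
Initial: [q0]0101
Step 1: δ(q0, 0) = (q1, □, L) → [q1]□□101
Step 2: δ(q1, □) = (q1, 1, R) → 1[q1]□101
Step 3: δ(q1, □) = (q1, 1, R) → 11[q1]101

After 3 steps, the tape (ignoring leading/trailing blanks) is: 11101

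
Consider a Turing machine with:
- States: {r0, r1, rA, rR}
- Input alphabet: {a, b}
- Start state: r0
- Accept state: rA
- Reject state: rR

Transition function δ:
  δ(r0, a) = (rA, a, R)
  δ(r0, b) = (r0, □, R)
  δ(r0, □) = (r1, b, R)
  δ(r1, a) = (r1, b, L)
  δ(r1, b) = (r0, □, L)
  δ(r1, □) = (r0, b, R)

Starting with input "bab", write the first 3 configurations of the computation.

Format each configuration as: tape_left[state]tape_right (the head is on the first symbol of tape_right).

Transitions applied:
Step 1: δ(r0, b) = (r0, □, R)
Step 2: δ(r0, a) = (rA, a, R)

The first 3 configurations are:
[r0]bab ⊢ □[r0]ab ⊢ □a[rA]b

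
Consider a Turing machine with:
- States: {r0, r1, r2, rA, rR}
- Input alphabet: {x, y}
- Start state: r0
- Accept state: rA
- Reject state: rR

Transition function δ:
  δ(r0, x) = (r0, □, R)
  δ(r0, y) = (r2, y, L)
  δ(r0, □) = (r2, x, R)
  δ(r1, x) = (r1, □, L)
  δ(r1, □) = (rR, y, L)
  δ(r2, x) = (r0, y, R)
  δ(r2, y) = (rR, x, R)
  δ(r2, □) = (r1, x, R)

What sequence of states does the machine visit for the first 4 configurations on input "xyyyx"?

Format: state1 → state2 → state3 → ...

Execution trace:
Initial: [r0]xyyyx
Step 1: δ(r0, x) = (r0, □, R) → □[r0]yyyx
Step 2: δ(r0, y) = (r2, y, L) → [r2]□yyyx
Step 3: δ(r2, □) = (r1, x, R) → x[r1]yyyx

No transition is defined for δ(r1, y). By convention the machine halts and rejects.

State sequence: r0 → r0 → r2 → r1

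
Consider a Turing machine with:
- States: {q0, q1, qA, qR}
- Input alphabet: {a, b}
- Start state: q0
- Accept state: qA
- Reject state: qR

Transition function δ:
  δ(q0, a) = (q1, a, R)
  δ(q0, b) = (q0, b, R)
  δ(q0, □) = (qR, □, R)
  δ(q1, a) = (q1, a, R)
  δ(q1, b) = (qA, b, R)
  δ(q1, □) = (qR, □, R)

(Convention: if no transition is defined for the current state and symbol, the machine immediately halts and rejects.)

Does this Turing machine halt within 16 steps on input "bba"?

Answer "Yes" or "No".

Execution trace:
Initial: [q0]bba
Step 1: δ(q0, b) = (q0, b, R) → b[q0]ba
Step 2: δ(q0, b) = (q0, b, R) → bb[q0]a
Step 3: δ(q0, a) = (q1, a, R) → bba[q1]□
Step 4: δ(q1, □) = (qR, □, R) → bba□[qR]□

The machine reaches the reject state qR and halts.
The machine halted after 4 steps (within the 16-step bound).

Answer: Yes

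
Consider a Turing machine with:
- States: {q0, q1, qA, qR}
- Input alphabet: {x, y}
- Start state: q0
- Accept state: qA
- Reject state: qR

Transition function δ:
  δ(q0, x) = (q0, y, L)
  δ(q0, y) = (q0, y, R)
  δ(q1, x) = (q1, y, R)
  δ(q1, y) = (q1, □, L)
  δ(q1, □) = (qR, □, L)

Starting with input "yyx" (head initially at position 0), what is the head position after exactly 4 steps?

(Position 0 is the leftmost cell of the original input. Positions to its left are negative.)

Execution trace (head position shown):
Step 0: [q0]yyx  (head at position 0)
Step 1: move right → y[q0]yx  (head at position 1)
Step 2: move right → yy[q0]x  (head at position 2)
Step 3: move left → y[q0]yy  (head at position 1)
Step 4: move right → yy[q0]y  (head at position 2)

After 4 steps, the head is at position 2.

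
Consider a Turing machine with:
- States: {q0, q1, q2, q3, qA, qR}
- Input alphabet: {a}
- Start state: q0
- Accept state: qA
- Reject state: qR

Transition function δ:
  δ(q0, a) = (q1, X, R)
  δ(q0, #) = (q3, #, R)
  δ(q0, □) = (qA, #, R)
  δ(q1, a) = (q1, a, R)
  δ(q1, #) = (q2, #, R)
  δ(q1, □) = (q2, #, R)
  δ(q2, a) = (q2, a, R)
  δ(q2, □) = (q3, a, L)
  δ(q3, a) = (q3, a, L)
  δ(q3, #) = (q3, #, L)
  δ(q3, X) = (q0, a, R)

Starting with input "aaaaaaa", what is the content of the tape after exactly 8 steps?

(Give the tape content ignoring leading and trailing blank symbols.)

Execution trace:
Initial: [q0]aaaaaaa
Step 1: δ(q0, a) = (q1, X, R) → X[q1]aaaaaa
Step 2: δ(q1, a) = (q1, a, R) → Xa[q1]aaaaa
Step 3: δ(q1, a) = (q1, a, R) → Xaa[q1]aaaa
Step 4: δ(q1, a) = (q1, a, R) → Xaaa[q1]aaa
Step 5: δ(q1, a) = (q1, a, R) → Xaaaa[q1]aa
Step 6: δ(q1, a) = (q1, a, R) → Xaaaaa[q1]a
Step 7: δ(q1, a) = (q1, a, R) → Xaaaaaa[q1]□
Step 8: δ(q1, □) = (q2, #, R) → Xaaaaaa#[q2]□

After 8 steps, the tape (ignoring leading/trailing blanks) is: Xaaaaaa#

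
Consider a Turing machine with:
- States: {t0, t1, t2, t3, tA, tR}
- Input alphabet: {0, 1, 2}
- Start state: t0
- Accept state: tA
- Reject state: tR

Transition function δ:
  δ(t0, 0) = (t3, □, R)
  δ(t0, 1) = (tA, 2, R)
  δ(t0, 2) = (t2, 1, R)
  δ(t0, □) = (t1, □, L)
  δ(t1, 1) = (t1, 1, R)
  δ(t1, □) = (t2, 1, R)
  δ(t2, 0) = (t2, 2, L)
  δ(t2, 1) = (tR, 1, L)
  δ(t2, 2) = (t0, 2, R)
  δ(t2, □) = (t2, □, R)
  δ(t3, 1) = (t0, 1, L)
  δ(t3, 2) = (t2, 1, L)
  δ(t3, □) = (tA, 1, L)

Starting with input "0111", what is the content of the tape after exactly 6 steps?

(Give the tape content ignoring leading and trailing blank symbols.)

Execution trace:
Initial: [t0]0111
Step 1: δ(t0, 0) = (t3, □, R) → □[t3]111
Step 2: δ(t3, 1) = (t0, 1, L) → [t0]□111
Step 3: δ(t0, □) = (t1, □, L) → [t1]□□111
Step 4: δ(t1, □) = (t2, 1, R) → 1[t2]□111
Step 5: δ(t2, □) = (t2, □, R) → 1□[t2]111
Step 6: δ(t2, 1) = (tR, 1, L) → 1[tR]□111

The machine reaches the reject state tR and halts.

After 6 steps, the tape (ignoring leading/trailing blanks) is: 1□111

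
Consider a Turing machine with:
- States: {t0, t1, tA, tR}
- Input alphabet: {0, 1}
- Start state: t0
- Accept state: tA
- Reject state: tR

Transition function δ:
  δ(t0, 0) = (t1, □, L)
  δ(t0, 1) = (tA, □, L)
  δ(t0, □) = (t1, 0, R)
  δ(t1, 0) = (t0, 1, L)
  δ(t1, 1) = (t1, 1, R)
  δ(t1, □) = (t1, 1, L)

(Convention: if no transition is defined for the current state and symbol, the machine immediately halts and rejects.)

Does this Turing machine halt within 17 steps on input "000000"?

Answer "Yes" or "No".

Execution trace:
Initial: [t0]000000
Step 1: δ(t0, 0) = (t1, □, L) → [t1]□□00000
Step 2: δ(t1, □) = (t1, 1, L) → [t1]□1□00000
Step 3: δ(t1, □) = (t1, 1, L) → [t1]□11□00000
Step 4: δ(t1, □) = (t1, 1, L) → [t1]□111□00000
Step 5: δ(t1, □) = (t1, 1, L) → [t1]□1111□00000
Step 6: δ(t1, □) = (t1, 1, L) → [t1]□11111□00000
Step 7: δ(t1, □) = (t1, 1, L) → [t1]□111111□00000
Step 8: δ(t1, □) = (t1, 1, L) → [t1]□1111111□00000
Step 9: δ(t1, □) = (t1, 1, L) → [t1]□11111111□00000
Step 10: δ(t1, □) = (t1, 1, L) → [t1]□111111111□00000
Step 11: δ(t1, □) = (t1, 1, L) → [t1]□1111111111□00000
Step 12: δ(t1, □) = (t1, 1, L) → [t1]□11111111111□00000
Step 13: δ(t1, □) = (t1, 1, L) → [t1]□111111111111□00000
Step 14: δ(t1, □) = (t1, 1, L) → [t1]□1111111111111□00000
Step 15: δ(t1, □) = (t1, 1, L) → [t1]□11111111111111□00000
Step 16: δ(t1, □) = (t1, 1, L) → [t1]□111111111111111□00000
Step 17: δ(t1, □) = (t1, 1, L) → [t1]□1111111111111111□00000

The machine has not reached a halting state after 17 steps.
The machine did not halt within the 17-step bound.

Answer: No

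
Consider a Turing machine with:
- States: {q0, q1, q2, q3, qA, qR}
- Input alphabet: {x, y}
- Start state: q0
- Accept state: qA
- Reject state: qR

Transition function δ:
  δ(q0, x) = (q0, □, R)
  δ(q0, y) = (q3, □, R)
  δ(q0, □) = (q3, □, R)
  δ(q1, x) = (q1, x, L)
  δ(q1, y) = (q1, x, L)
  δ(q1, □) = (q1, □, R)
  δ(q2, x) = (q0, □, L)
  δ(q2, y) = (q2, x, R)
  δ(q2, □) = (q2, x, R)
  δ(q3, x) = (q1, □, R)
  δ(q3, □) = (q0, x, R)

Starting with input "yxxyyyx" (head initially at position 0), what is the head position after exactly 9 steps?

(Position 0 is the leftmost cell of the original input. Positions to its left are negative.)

Execution trace (head position shown):
Step 0: [q0]yxxyyyx  (head at position 0)
Step 1: move right → □[q3]xxyyyx  (head at position 1)
Step 2: move right → □□[q1]xyyyx  (head at position 2)
Step 3: move left → □[q1]□xyyyx  (head at position 1)
Step 4: move right → □□[q1]xyyyx  (head at position 2)
Step 5: move left → □[q1]□xyyyx  (head at position 1)
Step 6: move right → □□[q1]xyyyx  (head at position 2)
Step 7: move left → □[q1]□xyyyx  (head at position 1)
Step 8: move right → □□[q1]xyyyx  (head at position 2)
Step 9: move left → □[q1]□xyyyx  (head at position 1)

After 9 steps, the head is at position 1.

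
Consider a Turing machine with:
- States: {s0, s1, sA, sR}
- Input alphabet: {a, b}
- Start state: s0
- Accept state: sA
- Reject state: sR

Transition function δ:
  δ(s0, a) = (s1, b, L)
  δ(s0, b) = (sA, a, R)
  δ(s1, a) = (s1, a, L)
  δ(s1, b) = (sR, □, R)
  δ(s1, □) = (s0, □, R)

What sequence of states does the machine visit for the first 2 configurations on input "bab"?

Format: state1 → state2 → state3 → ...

Execution trace:
Initial: [s0]bab
Step 1: δ(s0, b) = (sA, a, R) → a[sA]ab

The machine reaches the accept state sA and halts.

State sequence: s0 → sA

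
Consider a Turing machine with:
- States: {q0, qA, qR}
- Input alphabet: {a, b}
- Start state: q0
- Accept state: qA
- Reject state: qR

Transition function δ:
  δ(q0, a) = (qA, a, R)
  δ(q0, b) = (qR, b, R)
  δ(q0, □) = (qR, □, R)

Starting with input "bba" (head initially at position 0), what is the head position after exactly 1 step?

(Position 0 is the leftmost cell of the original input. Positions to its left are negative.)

Execution trace (head position shown):
Step 0: [q0]bba  (head at position 0)
Step 1: move right → b[qR]ba  (head at position 1)

After 1 step, the head is at position 1.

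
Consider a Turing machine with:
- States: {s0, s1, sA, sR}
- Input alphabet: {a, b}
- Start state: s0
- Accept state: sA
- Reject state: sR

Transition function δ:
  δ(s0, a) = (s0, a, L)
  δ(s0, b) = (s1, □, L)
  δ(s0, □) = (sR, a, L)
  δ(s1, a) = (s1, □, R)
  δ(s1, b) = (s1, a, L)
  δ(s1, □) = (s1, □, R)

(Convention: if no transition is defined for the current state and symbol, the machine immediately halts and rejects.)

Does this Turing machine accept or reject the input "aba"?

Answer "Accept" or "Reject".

Execution trace:
Initial: [s0]aba
Step 1: δ(s0, a) = (s0, a, L) → [s0]□aba
Step 2: δ(s0, □) = (sR, a, L) → [sR]□aaba

The machine reaches the reject state sR and halts.

Answer: Reject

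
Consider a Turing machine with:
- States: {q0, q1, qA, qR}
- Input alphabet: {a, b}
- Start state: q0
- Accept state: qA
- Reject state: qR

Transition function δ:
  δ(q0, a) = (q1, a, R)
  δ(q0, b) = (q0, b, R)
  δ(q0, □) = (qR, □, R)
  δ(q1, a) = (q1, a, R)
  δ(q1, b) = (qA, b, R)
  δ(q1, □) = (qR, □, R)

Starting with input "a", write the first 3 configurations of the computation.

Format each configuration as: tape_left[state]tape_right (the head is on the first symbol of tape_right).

Transitions applied:
Step 1: δ(q0, a) = (q1, a, R)
Step 2: δ(q1, □) = (qR, □, R)

The first 3 configurations are:
[q0]a ⊢ a[q1]□ ⊢ a□[qR]□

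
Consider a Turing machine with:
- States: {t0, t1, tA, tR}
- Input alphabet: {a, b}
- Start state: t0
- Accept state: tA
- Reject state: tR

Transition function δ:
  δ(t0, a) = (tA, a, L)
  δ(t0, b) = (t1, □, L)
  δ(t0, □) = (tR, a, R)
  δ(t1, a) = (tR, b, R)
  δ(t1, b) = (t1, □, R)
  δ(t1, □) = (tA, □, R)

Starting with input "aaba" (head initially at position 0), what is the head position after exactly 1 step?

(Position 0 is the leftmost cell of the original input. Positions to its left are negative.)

Execution trace (head position shown):
Step 0: [t0]aaba  (head at position 0)
Step 1: move left → [tA]□aaba  (head at position -1)

After 1 step, the head is at position -1.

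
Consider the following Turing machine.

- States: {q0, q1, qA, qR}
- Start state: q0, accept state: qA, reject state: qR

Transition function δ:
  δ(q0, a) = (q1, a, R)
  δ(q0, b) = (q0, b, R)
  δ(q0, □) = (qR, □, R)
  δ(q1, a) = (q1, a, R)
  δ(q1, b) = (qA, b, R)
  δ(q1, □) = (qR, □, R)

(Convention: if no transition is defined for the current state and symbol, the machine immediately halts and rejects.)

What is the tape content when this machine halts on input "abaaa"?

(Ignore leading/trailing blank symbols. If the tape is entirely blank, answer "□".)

Execution trace:
Initial: [q0]abaaa
Step 1: δ(q0, a) = (q1, a, R) → a[q1]baaa
Step 2: δ(q1, b) = (qA, b, R) → ab[qA]aaa

The machine reaches the accept state qA and halts.

Final tape (ignoring leading/trailing blanks): abaaa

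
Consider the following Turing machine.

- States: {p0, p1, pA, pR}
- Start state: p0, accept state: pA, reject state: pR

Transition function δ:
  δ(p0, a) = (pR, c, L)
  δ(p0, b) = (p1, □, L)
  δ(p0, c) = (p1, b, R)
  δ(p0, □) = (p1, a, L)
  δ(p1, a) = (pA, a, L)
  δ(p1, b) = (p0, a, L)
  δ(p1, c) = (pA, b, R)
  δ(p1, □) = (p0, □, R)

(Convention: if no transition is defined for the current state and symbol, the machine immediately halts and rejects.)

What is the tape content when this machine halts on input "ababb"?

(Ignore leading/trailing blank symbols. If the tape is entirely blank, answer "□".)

Execution trace:
Initial: [p0]ababb
Step 1: δ(p0, a) = (pR, c, L) → [pR]□cbabb

The machine reaches the reject state pR and halts.

Final tape (ignoring leading/trailing blanks): cbabb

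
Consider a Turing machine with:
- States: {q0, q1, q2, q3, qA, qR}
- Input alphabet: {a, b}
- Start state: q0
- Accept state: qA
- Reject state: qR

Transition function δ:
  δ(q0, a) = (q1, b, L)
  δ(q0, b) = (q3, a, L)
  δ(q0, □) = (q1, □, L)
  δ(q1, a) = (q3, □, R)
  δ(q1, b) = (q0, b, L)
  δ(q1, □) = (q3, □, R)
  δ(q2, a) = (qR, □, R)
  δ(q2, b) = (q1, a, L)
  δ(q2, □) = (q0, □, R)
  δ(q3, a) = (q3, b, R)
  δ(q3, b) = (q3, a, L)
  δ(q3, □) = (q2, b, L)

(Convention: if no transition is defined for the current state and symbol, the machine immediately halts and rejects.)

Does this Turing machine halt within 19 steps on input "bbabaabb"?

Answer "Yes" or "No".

Execution trace:
Initial: [q0]bbabaabb
Step 1: δ(q0, b) = (q3, a, L) → [q3]□ababaabb
Step 2: δ(q3, □) = (q2, b, L) → [q2]□bababaabb
Step 3: δ(q2, □) = (q0, □, R) → □[q0]bababaabb
Step 4: δ(q0, b) = (q3, a, L) → [q3]□aababaabb
Step 5: δ(q3, □) = (q2, b, L) → [q2]□baababaabb
Step 6: δ(q2, □) = (q0, □, R) → □[q0]baababaabb
Step 7: δ(q0, b) = (q3, a, L) → [q3]□aaababaabb
Step 8: δ(q3, □) = (q2, b, L) → [q2]□baaababaabb
Step 9: δ(q2, □) = (q0, □, R) → □[q0]baaababaabb
Step 10: δ(q0, b) = (q3, a, L) → [q3]□aaaababaabb
Step 11: δ(q3, □) = (q2, b, L) → [q2]□baaaababaabb
Step 12: δ(q2, □) = (q0, □, R) → □[q0]baaaababaabb
Step 13: δ(q0, b) = (q3, a, L) → [q3]□aaaaababaabb
Step 14: δ(q3, □) = (q2, b, L) → [q2]□baaaaababaabb
Step 15: δ(q2, □) = (q0, □, R) → □[q0]baaaaababaabb
Step 16: δ(q0, b) = (q3, a, L) → [q3]□aaaaaababaabb
Step 17: δ(q3, □) = (q2, b, L) → [q2]□baaaaaababaabb
Step 18: δ(q2, □) = (q0, □, R) → □[q0]baaaaaababaabb
Step 19: δ(q0, b) = (q3, a, L) → [q3]□aaaaaaababaabb

The machine has not reached a halting state after 19 steps.
The machine did not halt within the 19-step bound.

Answer: No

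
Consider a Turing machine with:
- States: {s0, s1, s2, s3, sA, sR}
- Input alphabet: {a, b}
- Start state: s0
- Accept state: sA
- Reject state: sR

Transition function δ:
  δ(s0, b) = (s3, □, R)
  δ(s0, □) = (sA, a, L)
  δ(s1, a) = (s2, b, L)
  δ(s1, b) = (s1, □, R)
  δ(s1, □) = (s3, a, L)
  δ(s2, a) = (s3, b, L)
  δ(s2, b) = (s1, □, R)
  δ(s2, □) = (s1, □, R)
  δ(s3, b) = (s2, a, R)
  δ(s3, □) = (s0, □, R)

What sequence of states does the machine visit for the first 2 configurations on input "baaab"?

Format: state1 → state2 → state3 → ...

Execution trace:
Initial: [s0]baaab
Step 1: δ(s0, b) = (s3, □, R) → □[s3]aaab

No transition is defined for δ(s3, a). By convention the machine halts and rejects.

State sequence: s0 → s3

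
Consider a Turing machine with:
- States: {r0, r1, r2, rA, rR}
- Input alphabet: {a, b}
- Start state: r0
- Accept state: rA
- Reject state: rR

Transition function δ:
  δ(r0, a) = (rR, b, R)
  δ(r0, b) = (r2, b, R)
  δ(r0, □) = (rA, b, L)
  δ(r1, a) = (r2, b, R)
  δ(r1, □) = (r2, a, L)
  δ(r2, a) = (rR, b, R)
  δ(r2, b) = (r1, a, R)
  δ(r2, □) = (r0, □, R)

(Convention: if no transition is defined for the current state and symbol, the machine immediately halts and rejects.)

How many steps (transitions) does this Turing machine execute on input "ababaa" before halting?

Execution trace:
Initial: [r0]ababaa
Step 1: δ(r0, a) = (rR, b, R) → b[rR]babaa

The machine reaches the reject state rR and halts.

The machine executed 1 step before halting.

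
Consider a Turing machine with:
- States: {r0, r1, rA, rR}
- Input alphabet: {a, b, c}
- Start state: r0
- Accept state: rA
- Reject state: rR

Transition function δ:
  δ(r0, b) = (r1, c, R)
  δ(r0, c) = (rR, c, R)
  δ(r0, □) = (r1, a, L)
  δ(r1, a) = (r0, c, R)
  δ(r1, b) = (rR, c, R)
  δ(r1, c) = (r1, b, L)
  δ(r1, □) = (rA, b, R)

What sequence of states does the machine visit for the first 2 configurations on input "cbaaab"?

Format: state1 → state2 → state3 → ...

Execution trace:
Initial: [r0]cbaaab
Step 1: δ(r0, c) = (rR, c, R) → c[rR]baaab

The machine reaches the reject state rR and halts.

State sequence: r0 → rR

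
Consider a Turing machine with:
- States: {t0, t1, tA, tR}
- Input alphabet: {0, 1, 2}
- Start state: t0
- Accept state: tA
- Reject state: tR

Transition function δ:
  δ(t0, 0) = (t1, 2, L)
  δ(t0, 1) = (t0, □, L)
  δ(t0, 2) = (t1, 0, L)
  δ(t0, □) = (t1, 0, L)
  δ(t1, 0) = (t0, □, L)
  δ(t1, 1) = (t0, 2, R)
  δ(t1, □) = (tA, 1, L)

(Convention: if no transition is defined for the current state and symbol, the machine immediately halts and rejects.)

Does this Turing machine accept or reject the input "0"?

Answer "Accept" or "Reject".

Execution trace:
Initial: [t0]0
Step 1: δ(t0, 0) = (t1, 2, L) → [t1]□2
Step 2: δ(t1, □) = (tA, 1, L) → [tA]□12

The machine reaches the accept state tA and halts.

Answer: Accept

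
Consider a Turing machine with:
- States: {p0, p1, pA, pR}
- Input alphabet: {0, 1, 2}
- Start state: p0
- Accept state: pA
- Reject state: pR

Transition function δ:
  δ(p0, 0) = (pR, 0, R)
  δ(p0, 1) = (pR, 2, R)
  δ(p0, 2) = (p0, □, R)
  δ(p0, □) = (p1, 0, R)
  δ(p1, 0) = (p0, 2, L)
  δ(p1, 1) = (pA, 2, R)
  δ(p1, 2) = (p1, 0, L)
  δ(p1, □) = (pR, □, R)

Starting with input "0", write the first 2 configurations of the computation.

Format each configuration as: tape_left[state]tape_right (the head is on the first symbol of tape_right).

Transitions applied:
Step 1: δ(p0, 0) = (pR, 0, R)

The first 2 configurations are:
[p0]0 ⊢ 0[pR]□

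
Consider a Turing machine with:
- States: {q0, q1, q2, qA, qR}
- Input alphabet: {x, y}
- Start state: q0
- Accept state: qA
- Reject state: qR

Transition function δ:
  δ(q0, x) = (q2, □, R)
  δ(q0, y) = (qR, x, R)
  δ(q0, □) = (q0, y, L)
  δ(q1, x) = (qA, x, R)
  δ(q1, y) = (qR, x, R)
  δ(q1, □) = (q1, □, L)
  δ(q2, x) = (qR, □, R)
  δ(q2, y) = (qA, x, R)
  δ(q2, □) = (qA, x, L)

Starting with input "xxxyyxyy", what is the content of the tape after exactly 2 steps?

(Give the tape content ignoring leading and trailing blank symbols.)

Execution trace:
Initial: [q0]xxxyyxyy
Step 1: δ(q0, x) = (q2, □, R) → □[q2]xxyyxyy
Step 2: δ(q2, x) = (qR, □, R) → □□[qR]xyyxyy

The machine reaches the reject state qR and halts.

After 2 steps, the tape (ignoring leading/trailing blanks) is: xyyxyy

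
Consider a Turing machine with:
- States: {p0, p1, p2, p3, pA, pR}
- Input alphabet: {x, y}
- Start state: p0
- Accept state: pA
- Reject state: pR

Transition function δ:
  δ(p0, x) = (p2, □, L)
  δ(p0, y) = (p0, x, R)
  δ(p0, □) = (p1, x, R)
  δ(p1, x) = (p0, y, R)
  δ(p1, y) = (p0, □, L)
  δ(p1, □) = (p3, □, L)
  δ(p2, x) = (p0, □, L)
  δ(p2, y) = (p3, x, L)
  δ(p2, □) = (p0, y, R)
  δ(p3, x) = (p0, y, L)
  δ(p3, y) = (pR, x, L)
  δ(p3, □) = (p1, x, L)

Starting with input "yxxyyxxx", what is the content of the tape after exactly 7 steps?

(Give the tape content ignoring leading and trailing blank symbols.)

Execution trace:
Initial: [p0]yxxyyxxx
Step 1: δ(p0, y) = (p0, x, R) → x[p0]xxyyxxx
Step 2: δ(p0, x) = (p2, □, L) → [p2]x□xyyxxx
Step 3: δ(p2, x) = (p0, □, L) → [p0]□□□xyyxxx
Step 4: δ(p0, □) = (p1, x, R) → x[p1]□□xyyxxx
Step 5: δ(p1, □) = (p3, □, L) → [p3]x□□xyyxxx
Step 6: δ(p3, x) = (p0, y, L) → [p0]□y□□xyyxxx
Step 7: δ(p0, □) = (p1, x, R) → x[p1]y□□xyyxxx

After 7 steps, the tape (ignoring leading/trailing blanks) is: xy□□xyyxxx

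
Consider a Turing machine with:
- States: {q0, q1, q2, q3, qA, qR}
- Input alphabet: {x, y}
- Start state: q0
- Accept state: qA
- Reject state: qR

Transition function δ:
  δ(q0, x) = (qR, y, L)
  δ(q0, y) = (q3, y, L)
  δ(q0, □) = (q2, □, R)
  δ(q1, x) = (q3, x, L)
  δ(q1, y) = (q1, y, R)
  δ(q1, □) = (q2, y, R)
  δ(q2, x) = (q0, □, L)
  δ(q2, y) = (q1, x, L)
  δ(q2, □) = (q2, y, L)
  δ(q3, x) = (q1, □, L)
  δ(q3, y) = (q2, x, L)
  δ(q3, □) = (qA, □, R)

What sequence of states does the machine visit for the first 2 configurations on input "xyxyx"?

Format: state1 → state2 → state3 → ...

Execution trace:
Initial: [q0]xyxyx
Step 1: δ(q0, x) = (qR, y, L) → [qR]□yyxyx

The machine reaches the reject state qR and halts.

State sequence: q0 → qR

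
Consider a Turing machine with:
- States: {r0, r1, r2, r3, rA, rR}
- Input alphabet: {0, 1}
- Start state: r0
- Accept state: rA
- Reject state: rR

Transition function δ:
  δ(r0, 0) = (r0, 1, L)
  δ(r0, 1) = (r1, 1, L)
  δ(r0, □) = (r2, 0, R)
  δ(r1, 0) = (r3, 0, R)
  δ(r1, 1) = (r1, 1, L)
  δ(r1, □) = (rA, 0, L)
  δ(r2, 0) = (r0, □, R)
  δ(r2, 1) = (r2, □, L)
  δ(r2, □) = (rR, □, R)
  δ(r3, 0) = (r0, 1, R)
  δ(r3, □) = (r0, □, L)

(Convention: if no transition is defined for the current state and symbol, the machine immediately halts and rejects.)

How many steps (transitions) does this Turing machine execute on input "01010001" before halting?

Execution trace:
Initial: [r0]01010001
Step 1: δ(r0, 0) = (r0, 1, L) → [r0]□11010001
Step 2: δ(r0, □) = (r2, 0, R) → 0[r2]11010001
Step 3: δ(r2, 1) = (r2, □, L) → [r2]0□1010001
Step 4: δ(r2, 0) = (r0, □, R) → □[r0]□1010001
Step 5: δ(r0, □) = (r2, 0, R) → □0[r2]1010001
Step 6: δ(r2, 1) = (r2, □, L) → □[r2]0□010001
Step 7: δ(r2, 0) = (r0, □, R) → □□[r0]□010001
Step 8: δ(r0, □) = (r2, 0, R) → □□0[r2]010001
Step 9: δ(r2, 0) = (r0, □, R) → □□0□[r0]10001
Step 10: δ(r0, 1) = (r1, 1, L) → □□0[r1]□10001
Step 11: δ(r1, □) = (rA, 0, L) → □□[rA]0010001

The machine reaches the accept state rA and halts.

The machine executed 11 steps before halting.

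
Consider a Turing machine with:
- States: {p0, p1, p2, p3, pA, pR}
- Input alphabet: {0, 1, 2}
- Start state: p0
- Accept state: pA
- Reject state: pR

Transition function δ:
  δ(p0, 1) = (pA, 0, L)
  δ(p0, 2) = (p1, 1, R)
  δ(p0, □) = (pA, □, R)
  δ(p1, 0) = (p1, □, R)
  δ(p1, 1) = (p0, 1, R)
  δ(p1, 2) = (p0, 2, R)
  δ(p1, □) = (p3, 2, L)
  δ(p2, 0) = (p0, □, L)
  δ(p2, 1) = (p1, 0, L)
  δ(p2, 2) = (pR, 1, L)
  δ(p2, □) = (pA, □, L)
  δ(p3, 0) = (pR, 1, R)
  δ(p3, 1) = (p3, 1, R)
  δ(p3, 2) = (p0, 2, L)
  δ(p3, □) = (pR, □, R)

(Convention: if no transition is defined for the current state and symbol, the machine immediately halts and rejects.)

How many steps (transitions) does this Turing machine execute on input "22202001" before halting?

Execution trace:
Initial: [p0]22202001
Step 1: δ(p0, 2) = (p1, 1, R) → 1[p1]2202001
Step 2: δ(p1, 2) = (p0, 2, R) → 12[p0]202001
Step 3: δ(p0, 2) = (p1, 1, R) → 121[p1]02001
Step 4: δ(p1, 0) = (p1, □, R) → 121□[p1]2001
Step 5: δ(p1, 2) = (p0, 2, R) → 121□2[p0]001

No transition is defined for δ(p0, 0). By convention the machine halts and rejects.

The machine executed 5 steps before halting.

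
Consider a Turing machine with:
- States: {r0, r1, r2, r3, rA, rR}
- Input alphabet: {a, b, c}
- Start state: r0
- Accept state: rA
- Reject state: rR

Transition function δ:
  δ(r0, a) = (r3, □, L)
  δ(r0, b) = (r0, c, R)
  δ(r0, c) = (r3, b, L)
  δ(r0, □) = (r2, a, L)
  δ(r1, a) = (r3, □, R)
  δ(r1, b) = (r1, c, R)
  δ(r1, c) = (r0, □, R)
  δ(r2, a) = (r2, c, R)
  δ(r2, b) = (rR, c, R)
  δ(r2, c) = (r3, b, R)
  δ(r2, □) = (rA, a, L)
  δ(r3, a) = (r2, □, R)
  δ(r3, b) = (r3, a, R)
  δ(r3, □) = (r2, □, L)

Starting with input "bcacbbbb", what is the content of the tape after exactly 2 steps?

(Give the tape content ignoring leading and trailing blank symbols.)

Execution trace:
Initial: [r0]bcacbbbb
Step 1: δ(r0, b) = (r0, c, R) → c[r0]cacbbbb
Step 2: δ(r0, c) = (r3, b, L) → [r3]cbacbbbb

No transition is defined for δ(r3, c). By convention the machine halts and rejects.

After 2 steps, the tape (ignoring leading/trailing blanks) is: cbacbbbb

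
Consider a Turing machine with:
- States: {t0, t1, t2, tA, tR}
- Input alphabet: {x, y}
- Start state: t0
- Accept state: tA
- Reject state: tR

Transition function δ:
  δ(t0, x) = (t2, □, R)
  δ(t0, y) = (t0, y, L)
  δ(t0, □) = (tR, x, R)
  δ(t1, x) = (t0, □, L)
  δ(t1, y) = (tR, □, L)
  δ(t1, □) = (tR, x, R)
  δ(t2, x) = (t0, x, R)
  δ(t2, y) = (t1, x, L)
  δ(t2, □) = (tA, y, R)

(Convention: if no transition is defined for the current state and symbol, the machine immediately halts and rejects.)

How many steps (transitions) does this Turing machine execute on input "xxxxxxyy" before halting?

Execution trace:
Initial: [t0]xxxxxxyy
Step 1: δ(t0, x) = (t2, □, R) → □[t2]xxxxxyy
Step 2: δ(t2, x) = (t0, x, R) → □x[t0]xxxxyy
Step 3: δ(t0, x) = (t2, □, R) → □x□[t2]xxxyy
Step 4: δ(t2, x) = (t0, x, R) → □x□x[t0]xxyy
Step 5: δ(t0, x) = (t2, □, R) → □x□x□[t2]xyy
Step 6: δ(t2, x) = (t0, x, R) → □x□x□x[t0]yy
Step 7: δ(t0, y) = (t0, y, L) → □x□x□[t0]xyy
Step 8: δ(t0, x) = (t2, □, R) → □x□x□□[t2]yy
Step 9: δ(t2, y) = (t1, x, L) → □x□x□[t1]□xy
Step 10: δ(t1, □) = (tR, x, R) → □x□x□x[tR]xy

The machine reaches the reject state tR and halts.

The machine executed 10 steps before halting.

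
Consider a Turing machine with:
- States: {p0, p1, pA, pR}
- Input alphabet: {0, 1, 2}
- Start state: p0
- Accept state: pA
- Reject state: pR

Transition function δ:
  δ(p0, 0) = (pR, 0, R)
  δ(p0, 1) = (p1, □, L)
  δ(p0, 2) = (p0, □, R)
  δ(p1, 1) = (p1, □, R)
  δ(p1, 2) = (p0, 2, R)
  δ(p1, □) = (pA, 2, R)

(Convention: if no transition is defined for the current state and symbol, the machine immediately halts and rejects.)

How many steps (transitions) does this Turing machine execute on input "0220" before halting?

Execution trace:
Initial: [p0]0220
Step 1: δ(p0, 0) = (pR, 0, R) → 0[pR]220

The machine reaches the reject state pR and halts.

The machine executed 1 step before halting.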